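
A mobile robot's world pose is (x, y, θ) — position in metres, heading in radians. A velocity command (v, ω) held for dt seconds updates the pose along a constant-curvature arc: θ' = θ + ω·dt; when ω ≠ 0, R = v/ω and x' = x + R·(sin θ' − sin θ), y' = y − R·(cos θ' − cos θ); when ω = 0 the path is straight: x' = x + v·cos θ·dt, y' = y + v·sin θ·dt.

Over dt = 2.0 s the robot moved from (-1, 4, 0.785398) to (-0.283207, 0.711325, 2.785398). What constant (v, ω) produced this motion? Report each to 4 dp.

v = -2.0000, ω = 1.0000

Δθ = 2.785398 − 0.785398 = 2.000000
ω = Δθ/dt = 2.000000/2.0 = 1.0000
R = −Δy/(cos θ' − cos θ) = -2.0000
v = R·ω = -2.0000·1.0000 = -2.0000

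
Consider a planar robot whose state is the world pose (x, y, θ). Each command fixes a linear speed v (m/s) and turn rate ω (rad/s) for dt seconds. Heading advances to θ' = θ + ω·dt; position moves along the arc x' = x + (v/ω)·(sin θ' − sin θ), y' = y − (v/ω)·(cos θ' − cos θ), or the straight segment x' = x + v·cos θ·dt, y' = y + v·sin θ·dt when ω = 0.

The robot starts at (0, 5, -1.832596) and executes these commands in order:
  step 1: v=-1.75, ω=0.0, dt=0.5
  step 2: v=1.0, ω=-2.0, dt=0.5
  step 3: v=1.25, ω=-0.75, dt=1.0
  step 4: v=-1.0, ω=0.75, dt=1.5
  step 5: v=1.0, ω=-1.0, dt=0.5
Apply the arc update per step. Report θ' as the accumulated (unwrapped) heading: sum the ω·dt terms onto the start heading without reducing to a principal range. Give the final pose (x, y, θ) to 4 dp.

(-0.3600, 5.5431, -2.9576)

step 1: θ'=-1.8326 (straight) → pose (0.2265, 5.8452, -1.8326)
step 2: θ'=-2.8326 (R=-0.5000) → pose (-0.1044, 5.4983, -2.8326)
step 3: θ'=-3.5826 (R=-1.6667) → pose (-1.3227, 5.5788, -3.5826)
step 4: θ'=-2.4576 (R=-1.3333) → pose (0.0890, 5.7512, -2.4576)
step 5: θ'=-2.9576 (R=-1.0000) → pose (-0.3600, 5.5431, -2.9576)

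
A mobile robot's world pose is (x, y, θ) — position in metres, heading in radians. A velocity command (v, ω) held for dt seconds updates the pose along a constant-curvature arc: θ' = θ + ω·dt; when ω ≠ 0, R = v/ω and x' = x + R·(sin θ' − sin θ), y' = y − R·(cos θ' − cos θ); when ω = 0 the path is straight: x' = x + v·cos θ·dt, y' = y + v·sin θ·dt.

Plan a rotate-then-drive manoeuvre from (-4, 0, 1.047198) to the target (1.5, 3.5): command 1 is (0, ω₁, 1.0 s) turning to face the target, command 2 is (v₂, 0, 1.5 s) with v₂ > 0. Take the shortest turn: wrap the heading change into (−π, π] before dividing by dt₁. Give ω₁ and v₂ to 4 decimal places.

ω₁ = -0.4805, v₂ = 4.3461

heading to target = atan2(3.5−0, 1.5−-4) = 0.5667
Δθ = wrap(0.5667 − 1.0472) = -0.4805; ω₁ = Δθ/dt₁ = -0.4805
distance = √((1.5−-4)² + (3.5−0)²) = 6.5192; v₂ = distance/dt₂ = 4.3461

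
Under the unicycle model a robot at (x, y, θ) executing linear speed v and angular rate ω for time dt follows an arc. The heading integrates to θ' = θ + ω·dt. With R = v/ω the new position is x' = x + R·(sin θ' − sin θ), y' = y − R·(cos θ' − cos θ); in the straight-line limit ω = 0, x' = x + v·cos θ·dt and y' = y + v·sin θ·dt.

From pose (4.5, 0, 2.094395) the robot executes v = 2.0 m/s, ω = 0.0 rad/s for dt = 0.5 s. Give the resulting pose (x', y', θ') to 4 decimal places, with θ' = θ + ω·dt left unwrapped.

(4.0000, 0.8660, 2.0944)

θ' = 2.0944 + 0.0·0.5 = 2.0944
ω = 0 → straight: x' = 4.5 + 2.0·cos(2.0944)·0.5 = 4.0000
y' = 0 + 2.0·sin(2.0944)·0.5 = 0.8660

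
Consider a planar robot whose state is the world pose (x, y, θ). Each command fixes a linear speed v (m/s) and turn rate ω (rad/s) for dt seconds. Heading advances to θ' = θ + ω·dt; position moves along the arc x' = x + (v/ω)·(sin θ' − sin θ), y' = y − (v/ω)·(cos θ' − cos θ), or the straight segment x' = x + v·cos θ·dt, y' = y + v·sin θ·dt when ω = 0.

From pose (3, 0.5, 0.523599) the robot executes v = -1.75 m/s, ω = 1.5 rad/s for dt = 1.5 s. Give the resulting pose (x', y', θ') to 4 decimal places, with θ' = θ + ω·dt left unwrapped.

θ' = 0.5236 + 1.5·1.5 = 2.7736
R = v/ω = -1.75/1.5 = -1.1667
x' = 3 + -1.1667·(sin 2.7736 − sin 0.5236) = 3.1636
y' = 0.5 − -1.1667·(cos 2.7736 − cos 0.5236) = -1.5989

(3.1636, -1.5989, 2.7736)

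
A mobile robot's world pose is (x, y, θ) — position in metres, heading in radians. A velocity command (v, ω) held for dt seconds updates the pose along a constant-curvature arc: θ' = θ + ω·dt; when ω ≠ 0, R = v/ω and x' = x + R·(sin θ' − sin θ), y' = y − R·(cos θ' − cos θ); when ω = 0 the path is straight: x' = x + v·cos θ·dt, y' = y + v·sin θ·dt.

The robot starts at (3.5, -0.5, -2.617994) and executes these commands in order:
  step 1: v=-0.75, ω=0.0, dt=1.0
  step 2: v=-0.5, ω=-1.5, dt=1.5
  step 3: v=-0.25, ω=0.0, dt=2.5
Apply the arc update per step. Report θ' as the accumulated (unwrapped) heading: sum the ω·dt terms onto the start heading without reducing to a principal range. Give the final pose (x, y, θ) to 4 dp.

step 1: θ'=-2.6180 (straight) → pose (4.1495, -0.1250, -2.6180)
step 2: θ'=-4.8680 (R=0.3333) → pose (4.6455, -0.4653, -4.8680)
step 3: θ'=-4.8680 (straight) → pose (4.5486, -1.0828, -4.8680)

(4.5486, -1.0828, -4.8680)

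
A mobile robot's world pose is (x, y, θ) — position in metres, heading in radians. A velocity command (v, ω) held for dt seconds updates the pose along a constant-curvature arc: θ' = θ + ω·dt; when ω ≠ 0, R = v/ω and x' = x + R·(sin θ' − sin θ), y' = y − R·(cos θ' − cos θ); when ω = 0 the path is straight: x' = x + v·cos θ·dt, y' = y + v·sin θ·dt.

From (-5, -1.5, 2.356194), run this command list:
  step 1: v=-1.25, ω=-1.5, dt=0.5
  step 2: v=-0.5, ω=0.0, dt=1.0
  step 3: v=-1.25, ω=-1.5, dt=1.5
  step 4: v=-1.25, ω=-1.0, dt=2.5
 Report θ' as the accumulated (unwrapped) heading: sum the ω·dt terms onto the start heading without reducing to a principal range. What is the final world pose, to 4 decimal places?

step 1: θ'=1.6062 (R=0.8333) → pose (-4.7564, -2.0598, 1.6062)
step 2: θ'=1.6062 (straight) → pose (-4.7387, -2.5595, 1.6062)
step 3: θ'=-0.6438 (R=0.8333) → pose (-6.0718, -3.2555, -0.6438)
step 4: θ'=-3.1438 (R=1.2500) → pose (-5.3187, -1.0057, -3.1438)

(-5.3187, -1.0057, -3.1438)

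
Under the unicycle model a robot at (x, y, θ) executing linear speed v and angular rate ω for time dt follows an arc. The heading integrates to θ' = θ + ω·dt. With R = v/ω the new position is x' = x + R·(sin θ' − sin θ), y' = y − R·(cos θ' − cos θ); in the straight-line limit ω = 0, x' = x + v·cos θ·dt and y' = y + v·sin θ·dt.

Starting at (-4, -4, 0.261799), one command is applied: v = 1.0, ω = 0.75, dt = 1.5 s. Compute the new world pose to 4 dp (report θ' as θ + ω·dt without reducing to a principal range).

θ' = 0.2618 + 0.75·1.5 = 1.3868
R = v/ω = 1.0/0.75 = 1.3333
x' = -4 + 1.3333·(sin 1.3868 − sin 0.2618) = -3.0343
y' = -4 − 1.3333·(cos 1.3868 − cos 0.2618) = -2.9560

(-3.0343, -2.9560, 1.3868)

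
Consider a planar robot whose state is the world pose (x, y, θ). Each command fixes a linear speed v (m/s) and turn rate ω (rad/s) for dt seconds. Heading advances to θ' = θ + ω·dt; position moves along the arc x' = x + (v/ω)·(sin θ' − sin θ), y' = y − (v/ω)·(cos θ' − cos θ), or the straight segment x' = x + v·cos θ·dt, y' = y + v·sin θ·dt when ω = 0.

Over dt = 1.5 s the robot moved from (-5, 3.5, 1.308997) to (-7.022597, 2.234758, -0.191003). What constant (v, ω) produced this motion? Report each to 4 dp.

v = -1.7500, ω = -1.0000

Δθ = -0.191003 − 1.308997 = -1.500000
ω = Δθ/dt = -1.500000/1.5 = -1.0000
R = Δx/(sin θ' − sin θ) = 1.7500
v = R·ω = 1.7500·-1.0000 = -1.7500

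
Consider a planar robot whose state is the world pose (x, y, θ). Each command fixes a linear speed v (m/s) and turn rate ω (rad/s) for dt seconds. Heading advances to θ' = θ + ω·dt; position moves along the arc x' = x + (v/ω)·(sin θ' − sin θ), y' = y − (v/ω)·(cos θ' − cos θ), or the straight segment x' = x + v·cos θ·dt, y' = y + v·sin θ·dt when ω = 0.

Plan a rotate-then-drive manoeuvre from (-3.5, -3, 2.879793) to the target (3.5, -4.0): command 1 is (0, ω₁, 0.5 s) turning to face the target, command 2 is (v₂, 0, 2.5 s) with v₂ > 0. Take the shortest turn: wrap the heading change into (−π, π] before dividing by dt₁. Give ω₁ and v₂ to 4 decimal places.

heading to target = atan2(-4−-3, 3.5−-3.5) = -0.1419
Δθ = wrap(-0.1419 − 2.8798) = -3.0217; ω₁ = Δθ/dt₁ = -6.0434
distance = √((3.5−-3.5)² + (-4−-3)²) = 7.0711; v₂ = distance/dt₂ = 2.8284

ω₁ = -6.0434, v₂ = 2.8284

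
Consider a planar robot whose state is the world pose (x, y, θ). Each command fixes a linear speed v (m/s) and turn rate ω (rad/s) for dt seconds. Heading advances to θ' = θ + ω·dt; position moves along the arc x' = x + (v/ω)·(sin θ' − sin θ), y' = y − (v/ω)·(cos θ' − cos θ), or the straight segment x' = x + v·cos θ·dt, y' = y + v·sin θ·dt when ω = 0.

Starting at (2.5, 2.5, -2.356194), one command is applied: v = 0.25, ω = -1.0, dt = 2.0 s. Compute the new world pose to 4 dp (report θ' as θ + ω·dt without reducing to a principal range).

(2.0889, 2.5896, -4.3562)

θ' = -2.3562 + -1.0·2.0 = -4.3562
R = v/ω = 0.25/-1.0 = -0.2500
x' = 2.5 + -0.2500·(sin -4.3562 − sin -2.3562) = 2.0889
y' = 2.5 − -0.2500·(cos -4.3562 − cos -2.3562) = 2.5896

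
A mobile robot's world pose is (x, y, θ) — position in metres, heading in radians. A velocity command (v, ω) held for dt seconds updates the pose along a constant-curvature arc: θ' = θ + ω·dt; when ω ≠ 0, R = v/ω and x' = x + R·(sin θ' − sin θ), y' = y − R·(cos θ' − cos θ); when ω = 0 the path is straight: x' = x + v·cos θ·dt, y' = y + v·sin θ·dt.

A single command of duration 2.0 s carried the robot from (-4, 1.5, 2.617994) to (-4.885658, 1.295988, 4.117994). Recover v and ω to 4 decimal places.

v = 0.5000, ω = 0.7500

Δθ = 4.117994 − 2.617994 = 1.500000
ω = Δθ/dt = 1.500000/2.0 = 0.7500
R = Δx/(sin θ' − sin θ) = 0.6667
v = R·ω = 0.6667·0.7500 = 0.5000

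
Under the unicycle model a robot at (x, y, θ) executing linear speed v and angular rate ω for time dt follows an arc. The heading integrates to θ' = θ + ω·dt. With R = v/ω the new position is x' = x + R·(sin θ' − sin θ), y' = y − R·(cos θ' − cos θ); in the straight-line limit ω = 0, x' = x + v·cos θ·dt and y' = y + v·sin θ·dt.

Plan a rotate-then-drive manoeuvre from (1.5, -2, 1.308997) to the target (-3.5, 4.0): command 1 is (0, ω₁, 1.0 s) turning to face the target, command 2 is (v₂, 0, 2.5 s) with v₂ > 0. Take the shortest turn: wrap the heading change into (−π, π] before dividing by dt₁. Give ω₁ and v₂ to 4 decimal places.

heading to target = atan2(4−-2, -3.5−1.5) = 2.2655
Δθ = wrap(2.2655 − 1.3090) = 0.9565; ω₁ = Δθ/dt₁ = 0.9565
distance = √((-3.5−1.5)² + (4−-2)²) = 7.8102; v₂ = distance/dt₂ = 3.1241

ω₁ = 0.9565, v₂ = 3.1241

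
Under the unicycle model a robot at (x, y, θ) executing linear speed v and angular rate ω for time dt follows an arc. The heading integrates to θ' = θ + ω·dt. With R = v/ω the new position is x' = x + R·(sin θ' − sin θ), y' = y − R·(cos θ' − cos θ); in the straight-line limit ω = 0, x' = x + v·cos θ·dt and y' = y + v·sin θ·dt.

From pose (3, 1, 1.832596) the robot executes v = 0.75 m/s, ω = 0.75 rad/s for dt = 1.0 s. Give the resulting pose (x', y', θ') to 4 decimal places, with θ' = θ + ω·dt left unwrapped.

(2.5644, 1.5890, 2.5826)

θ' = 1.8326 + 0.75·1.0 = 2.5826
R = v/ω = 0.75/0.75 = 1.0000
x' = 3 + 1.0000·(sin 2.5826 − sin 1.8326) = 2.5644
y' = 1 − 1.0000·(cos 2.5826 − cos 1.8326) = 1.5890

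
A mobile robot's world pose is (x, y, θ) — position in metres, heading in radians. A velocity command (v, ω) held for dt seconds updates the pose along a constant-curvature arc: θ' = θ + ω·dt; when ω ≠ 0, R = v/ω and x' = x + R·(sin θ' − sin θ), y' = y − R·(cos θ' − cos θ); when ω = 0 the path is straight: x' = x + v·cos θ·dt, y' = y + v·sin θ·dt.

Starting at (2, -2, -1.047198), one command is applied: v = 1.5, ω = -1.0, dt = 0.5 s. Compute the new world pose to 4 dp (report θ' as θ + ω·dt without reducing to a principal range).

θ' = -1.0472 + -1.0·0.5 = -1.5472
R = v/ω = 1.5/-1.0 = -1.5000
x' = 2 + -1.5000·(sin -1.5472 − sin -1.0472) = 2.2005
y' = -2 − -1.5000·(cos -1.5472 − cos -1.0472) = -2.7146

(2.2005, -2.7146, -1.5472)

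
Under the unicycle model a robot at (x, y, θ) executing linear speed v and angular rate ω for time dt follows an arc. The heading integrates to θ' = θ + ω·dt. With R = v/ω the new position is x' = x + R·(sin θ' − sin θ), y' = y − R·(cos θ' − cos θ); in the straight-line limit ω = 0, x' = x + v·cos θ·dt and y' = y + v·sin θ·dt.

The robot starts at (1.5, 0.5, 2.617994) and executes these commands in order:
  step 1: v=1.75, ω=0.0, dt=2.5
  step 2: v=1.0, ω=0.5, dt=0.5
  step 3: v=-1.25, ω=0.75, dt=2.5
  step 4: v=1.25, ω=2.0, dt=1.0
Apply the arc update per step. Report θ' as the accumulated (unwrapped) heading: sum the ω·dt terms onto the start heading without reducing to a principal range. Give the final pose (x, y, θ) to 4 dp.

(0.2698, 3.9958, 6.7430)

step 1: θ'=2.6180 (straight) → pose (-2.2889, 2.6875, 2.6180)
step 2: θ'=2.8680 (R=2.0000) → pose (-2.7485, 2.8811, 2.8680)
step 3: θ'=4.7430 (R=-1.6667) → pose (-0.6322, 4.5367, 4.7430)
step 4: θ'=6.7430 (R=0.6250) → pose (0.2698, 3.9958, 6.7430)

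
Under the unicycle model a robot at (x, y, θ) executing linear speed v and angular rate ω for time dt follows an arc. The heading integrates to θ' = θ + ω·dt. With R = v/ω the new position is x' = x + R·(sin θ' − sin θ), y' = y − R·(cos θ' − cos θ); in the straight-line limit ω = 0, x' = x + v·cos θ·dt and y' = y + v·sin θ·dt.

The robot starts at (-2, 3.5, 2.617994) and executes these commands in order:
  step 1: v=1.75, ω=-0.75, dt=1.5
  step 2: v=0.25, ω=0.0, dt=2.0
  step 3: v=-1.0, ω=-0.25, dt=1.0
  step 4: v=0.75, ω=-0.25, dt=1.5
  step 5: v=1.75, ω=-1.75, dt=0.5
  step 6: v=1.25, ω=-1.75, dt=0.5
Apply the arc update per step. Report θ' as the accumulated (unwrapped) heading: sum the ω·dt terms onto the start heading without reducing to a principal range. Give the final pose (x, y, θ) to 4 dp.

(-1.4540, 6.2901, -0.8820)

step 1: θ'=1.4930 (R=-2.3333) → pose (-3.1596, 5.7021, 1.4930)
step 2: θ'=1.4930 (straight) → pose (-3.1207, 6.2006, 1.4930)
step 3: θ'=1.2430 (R=4.0000) → pose (-3.3216, 5.2236, 1.2430)
step 4: θ'=0.8680 (R=-3.0000) → pose (-2.7705, 6.1968, 0.8680)
step 5: θ'=-0.0070 (R=-1.0000) → pose (-2.0004, 6.5504, -0.0070)
step 6: θ'=-0.8820 (R=-0.7143) → pose (-1.4540, 6.2901, -0.8820)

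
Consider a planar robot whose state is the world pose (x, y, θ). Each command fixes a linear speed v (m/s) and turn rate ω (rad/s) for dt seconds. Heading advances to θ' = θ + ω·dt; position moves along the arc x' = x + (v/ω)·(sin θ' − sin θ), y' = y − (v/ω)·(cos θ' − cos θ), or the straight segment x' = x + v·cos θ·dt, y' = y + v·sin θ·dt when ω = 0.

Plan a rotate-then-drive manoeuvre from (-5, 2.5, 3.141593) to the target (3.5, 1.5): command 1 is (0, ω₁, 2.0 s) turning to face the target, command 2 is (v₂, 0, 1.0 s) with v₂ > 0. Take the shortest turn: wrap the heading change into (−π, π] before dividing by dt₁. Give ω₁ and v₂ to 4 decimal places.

heading to target = atan2(1.5−2.5, 3.5−-5) = -0.1171
Δθ = wrap(-0.1171 − 3.1416) = 3.0245; ω₁ = Δθ/dt₁ = 1.5122
distance = √((3.5−-5)² + (1.5−2.5)²) = 8.5586; v₂ = distance/dt₂ = 8.5586

ω₁ = 1.5122, v₂ = 8.5586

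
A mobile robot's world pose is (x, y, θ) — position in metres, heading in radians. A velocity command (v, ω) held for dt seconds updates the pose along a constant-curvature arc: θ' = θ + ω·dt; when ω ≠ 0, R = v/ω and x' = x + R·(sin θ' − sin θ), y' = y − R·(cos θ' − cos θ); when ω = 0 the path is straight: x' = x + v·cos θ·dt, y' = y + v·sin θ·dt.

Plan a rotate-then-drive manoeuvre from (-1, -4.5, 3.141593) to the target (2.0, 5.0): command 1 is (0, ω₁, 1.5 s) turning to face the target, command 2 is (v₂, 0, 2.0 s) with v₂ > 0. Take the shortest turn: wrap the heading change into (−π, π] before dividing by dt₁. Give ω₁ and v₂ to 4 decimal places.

ω₁ = -1.2511, v₂ = 4.9812

heading to target = atan2(5−-4.5, 2−-1) = 1.2649
Δθ = wrap(1.2649 − 3.1416) = -1.8767; ω₁ = Δθ/dt₁ = -1.2511
distance = √((2−-1)² + (5−-4.5)²) = 9.9624; v₂ = distance/dt₂ = 4.9812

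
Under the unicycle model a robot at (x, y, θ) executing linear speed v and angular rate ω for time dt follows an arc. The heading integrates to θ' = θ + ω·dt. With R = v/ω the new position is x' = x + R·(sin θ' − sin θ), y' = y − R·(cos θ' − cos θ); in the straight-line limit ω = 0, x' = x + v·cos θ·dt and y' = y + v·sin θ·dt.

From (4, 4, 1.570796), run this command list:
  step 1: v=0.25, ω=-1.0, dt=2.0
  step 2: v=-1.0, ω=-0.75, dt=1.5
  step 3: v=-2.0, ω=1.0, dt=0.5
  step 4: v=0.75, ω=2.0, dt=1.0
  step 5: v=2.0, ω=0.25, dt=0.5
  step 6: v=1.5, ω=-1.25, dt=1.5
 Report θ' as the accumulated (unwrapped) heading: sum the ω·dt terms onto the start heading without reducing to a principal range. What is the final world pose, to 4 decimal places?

step 1: θ'=-0.4292 (R=-0.2500) → pose (4.3540, 4.2273, -0.4292)
step 2: θ'=-1.5542 (R=1.3333) → pose (3.5757, 5.4176, -1.5542)
step 3: θ'=-1.0542 (R=-2.0000) → pose (3.3150, 6.3723, -1.0542)
step 4: θ'=0.9458 (R=0.3750) → pose (3.9452, 6.3381, 0.9458)
step 5: θ'=1.0708 (R=8.0000) → pose (4.4782, 7.1834, 1.0708)
step 6: θ'=-0.8042 (R=-1.2000) → pose (6.3956, 7.4405, -0.8042)

(6.3956, 7.4405, -0.8042)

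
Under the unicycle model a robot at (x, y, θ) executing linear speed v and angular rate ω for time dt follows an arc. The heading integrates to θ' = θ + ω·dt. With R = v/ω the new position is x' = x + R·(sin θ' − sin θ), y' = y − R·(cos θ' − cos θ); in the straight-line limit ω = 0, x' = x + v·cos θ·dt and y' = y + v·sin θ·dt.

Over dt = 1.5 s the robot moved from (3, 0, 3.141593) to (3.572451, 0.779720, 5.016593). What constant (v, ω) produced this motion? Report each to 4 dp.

Δθ = 5.016593 − 3.141593 = 1.875000
ω = Δθ/dt = 1.875000/1.5 = 1.2500
R = −Δy/(cos θ' − cos θ) = -0.6000
v = R·ω = -0.6000·1.2500 = -0.7500

v = -0.7500, ω = 1.2500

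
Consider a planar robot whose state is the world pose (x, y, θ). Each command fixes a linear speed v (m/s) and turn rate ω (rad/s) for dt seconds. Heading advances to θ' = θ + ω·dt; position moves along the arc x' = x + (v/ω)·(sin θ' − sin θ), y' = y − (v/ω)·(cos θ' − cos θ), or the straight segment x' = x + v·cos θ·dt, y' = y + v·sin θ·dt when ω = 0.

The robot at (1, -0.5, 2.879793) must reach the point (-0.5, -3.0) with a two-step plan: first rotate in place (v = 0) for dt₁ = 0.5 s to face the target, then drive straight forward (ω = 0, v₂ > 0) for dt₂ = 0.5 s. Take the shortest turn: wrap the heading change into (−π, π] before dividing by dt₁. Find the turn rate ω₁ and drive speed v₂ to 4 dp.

heading to target = atan2(-3−-0.5, -0.5−1) = -2.1112
Δθ = wrap(-2.1112 − 2.8798) = 1.2922; ω₁ = Δθ/dt₁ = 2.5844
distance = √((-0.5−1)² + (-3−-0.5)²) = 2.9155; v₂ = distance/dt₂ = 5.8310

ω₁ = 2.5844, v₂ = 5.8310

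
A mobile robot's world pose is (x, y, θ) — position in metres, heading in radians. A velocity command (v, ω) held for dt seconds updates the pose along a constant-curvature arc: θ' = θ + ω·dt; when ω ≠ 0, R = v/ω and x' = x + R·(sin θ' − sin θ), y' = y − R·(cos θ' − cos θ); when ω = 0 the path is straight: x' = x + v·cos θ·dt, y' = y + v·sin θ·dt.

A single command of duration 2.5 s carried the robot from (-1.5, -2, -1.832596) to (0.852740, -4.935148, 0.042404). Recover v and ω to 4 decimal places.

Δθ = 0.042404 − -1.832596 = 1.875000
ω = Δθ/dt = 1.875000/2.5 = 0.7500
R = −Δy/(cos θ' − cos θ) = 2.3333
v = R·ω = 2.3333·0.7500 = 1.7500

v = 1.7500, ω = 0.7500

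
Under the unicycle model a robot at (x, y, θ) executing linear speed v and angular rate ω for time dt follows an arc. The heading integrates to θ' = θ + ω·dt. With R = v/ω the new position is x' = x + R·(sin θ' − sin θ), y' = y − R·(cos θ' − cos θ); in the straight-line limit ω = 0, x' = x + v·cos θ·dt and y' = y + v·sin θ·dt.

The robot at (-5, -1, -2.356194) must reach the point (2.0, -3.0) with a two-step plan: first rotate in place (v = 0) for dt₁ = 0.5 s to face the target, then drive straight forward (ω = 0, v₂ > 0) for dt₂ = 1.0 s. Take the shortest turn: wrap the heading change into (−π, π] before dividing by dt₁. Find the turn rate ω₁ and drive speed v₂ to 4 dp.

heading to target = atan2(-3−-1, 2−-5) = -0.2783
Δθ = wrap(-0.2783 − -2.3562) = 2.0779; ω₁ = Δθ/dt₁ = 4.1558
distance = √((2−-5)² + (-3−-1)²) = 7.2801; v₂ = distance/dt₂ = 7.2801

ω₁ = 4.1558, v₂ = 7.2801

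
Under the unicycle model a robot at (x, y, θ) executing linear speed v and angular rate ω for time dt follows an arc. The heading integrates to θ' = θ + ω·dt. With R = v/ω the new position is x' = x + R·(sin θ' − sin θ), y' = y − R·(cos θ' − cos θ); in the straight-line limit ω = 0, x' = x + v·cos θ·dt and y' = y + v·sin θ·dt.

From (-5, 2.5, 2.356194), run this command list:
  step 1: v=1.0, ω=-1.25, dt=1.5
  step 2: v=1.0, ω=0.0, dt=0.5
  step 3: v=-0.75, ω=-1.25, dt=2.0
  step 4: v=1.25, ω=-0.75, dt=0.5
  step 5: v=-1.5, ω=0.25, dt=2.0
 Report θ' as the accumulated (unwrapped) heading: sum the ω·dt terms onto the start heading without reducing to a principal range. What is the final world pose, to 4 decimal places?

step 1: θ'=0.4812 (R=-0.8000) → pose (-4.8046, 3.7748, 0.4812)
step 2: θ'=0.4812 (straight) → pose (-4.3614, 4.0063, 0.4812)
step 3: θ'=-2.0188 (R=0.6000) → pose (-5.1799, 4.7980, -2.0188)
step 4: θ'=-2.3938 (R=-1.6667) → pose (-5.5487, 4.2980, -2.3938)
step 5: θ'=-1.8938 (R=-6.0000) → pose (-3.9391, 6.7926, -1.8938)

(-3.9391, 6.7926, -1.8938)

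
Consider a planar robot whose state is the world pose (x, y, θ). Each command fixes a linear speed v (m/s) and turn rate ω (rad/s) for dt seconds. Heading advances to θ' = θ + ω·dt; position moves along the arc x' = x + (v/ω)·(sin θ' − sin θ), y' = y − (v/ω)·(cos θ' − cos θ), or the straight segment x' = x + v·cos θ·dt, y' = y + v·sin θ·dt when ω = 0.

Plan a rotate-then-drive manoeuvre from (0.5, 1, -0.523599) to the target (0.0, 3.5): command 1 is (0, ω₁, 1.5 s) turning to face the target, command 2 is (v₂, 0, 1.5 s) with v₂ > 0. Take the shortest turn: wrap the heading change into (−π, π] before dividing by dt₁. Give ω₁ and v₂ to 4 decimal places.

heading to target = atan2(3.5−1, 0−0.5) = 1.7682
Δθ = wrap(1.7682 − -0.5236) = 2.2918; ω₁ = Δθ/dt₁ = 1.5279
distance = √((0−0.5)² + (3.5−1)²) = 2.5495; v₂ = distance/dt₂ = 1.6997

ω₁ = 1.5279, v₂ = 1.6997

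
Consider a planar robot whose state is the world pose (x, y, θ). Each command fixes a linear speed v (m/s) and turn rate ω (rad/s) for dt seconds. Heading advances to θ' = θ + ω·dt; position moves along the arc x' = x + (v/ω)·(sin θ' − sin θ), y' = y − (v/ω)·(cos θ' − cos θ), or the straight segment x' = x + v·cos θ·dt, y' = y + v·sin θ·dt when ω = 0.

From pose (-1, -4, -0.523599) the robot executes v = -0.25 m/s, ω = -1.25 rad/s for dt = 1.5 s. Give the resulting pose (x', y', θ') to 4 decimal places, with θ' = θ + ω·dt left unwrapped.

(-1.0353, -3.6795, -2.3986)

θ' = -0.5236 + -1.25·1.5 = -2.3986
R = v/ω = -0.25/-1.25 = 0.2000
x' = -1 + 0.2000·(sin -2.3986 − sin -0.5236) = -1.0353
y' = -4 − 0.2000·(cos -2.3986 − cos -0.5236) = -3.6795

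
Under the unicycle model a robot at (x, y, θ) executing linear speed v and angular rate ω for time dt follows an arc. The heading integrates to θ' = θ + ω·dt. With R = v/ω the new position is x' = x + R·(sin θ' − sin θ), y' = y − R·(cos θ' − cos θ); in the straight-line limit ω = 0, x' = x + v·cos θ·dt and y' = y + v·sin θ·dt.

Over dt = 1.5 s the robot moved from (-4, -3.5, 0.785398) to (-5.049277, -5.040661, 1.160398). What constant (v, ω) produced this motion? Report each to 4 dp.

v = -1.2500, ω = 0.2500

Δθ = 1.160398 − 0.785398 = 0.375000
ω = Δθ/dt = 0.375000/1.5 = 0.2500
R = −Δy/(cos θ' − cos θ) = -5.0000
v = R·ω = -5.0000·0.2500 = -1.2500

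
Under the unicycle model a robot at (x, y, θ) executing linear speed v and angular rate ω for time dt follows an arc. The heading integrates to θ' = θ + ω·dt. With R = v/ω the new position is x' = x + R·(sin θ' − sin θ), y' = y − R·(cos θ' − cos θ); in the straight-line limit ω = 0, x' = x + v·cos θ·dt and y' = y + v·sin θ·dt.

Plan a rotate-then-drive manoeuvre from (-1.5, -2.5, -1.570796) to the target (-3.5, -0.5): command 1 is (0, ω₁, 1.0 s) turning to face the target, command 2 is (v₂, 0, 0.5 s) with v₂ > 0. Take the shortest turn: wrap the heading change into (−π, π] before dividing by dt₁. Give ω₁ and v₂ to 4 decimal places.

heading to target = atan2(-0.5−-2.5, -3.5−-1.5) = 2.3562
Δθ = wrap(2.3562 − -1.5708) = -2.3562; ω₁ = Δθ/dt₁ = -2.3562
distance = √((-3.5−-1.5)² + (-0.5−-2.5)²) = 2.8284; v₂ = distance/dt₂ = 5.6569

ω₁ = -2.3562, v₂ = 5.6569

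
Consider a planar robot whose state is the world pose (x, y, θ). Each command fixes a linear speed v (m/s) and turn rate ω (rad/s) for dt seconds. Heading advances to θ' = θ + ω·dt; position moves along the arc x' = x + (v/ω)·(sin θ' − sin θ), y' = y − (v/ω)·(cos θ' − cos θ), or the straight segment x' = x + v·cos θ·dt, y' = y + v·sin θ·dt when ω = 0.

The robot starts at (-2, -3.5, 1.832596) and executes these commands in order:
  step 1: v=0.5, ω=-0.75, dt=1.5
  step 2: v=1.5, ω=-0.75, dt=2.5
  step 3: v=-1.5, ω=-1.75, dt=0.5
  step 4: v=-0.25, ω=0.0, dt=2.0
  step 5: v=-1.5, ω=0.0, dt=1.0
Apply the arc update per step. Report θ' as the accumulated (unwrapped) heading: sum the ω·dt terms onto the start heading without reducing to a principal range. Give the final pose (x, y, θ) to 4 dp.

(2.2835, -1.0481, -2.0424)

step 1: θ'=0.7076 (R=-0.6667) → pose (-1.7894, -2.8208, 0.7076)
step 2: θ'=-1.1674 (R=-2.0000) → pose (1.3501, -3.5556, -1.1674)
step 3: θ'=-2.0424 (R=0.8571) → pose (1.3749, -2.8297, -2.0424)
step 4: θ'=-2.0424 (straight) → pose (1.6020, -2.3843, -2.0424)
step 5: θ'=-2.0424 (straight) → pose (2.2835, -1.0481, -2.0424)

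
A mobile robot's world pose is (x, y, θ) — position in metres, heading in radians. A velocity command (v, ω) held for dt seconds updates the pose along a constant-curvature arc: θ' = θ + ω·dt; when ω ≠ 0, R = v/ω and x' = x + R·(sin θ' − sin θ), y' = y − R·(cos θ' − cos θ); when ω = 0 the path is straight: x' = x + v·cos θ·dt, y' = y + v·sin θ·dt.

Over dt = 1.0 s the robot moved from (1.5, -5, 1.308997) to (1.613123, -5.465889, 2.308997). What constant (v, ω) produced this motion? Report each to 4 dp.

v = -0.5000, ω = 1.0000

Δθ = 2.308997 − 1.308997 = 1.000000
ω = Δθ/dt = 1.000000/1.0 = 1.0000
R = −Δy/(cos θ' − cos θ) = -0.5000
v = R·ω = -0.5000·1.0000 = -0.5000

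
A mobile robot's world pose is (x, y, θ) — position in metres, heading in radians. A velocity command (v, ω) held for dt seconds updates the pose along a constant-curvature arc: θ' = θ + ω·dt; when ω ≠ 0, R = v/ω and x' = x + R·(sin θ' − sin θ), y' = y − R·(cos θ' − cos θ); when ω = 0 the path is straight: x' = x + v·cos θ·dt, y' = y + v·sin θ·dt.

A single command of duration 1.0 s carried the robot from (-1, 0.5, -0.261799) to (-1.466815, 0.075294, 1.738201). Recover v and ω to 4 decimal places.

Δθ = 1.738201 − -0.261799 = 2.000000
ω = Δθ/dt = 2.000000/1.0 = 2.0000
R = Δx/(sin θ' − sin θ) = -0.3750
v = R·ω = -0.3750·2.0000 = -0.7500

v = -0.7500, ω = 2.0000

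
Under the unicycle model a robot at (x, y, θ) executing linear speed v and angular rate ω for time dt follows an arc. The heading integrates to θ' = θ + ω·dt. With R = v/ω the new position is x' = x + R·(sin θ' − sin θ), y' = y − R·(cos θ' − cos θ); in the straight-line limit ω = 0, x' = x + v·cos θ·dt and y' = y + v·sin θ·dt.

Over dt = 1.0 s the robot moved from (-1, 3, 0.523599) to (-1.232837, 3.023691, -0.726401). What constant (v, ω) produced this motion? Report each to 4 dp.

v = -0.2500, ω = -1.2500

Δθ = -0.726401 − 0.523599 = -1.250000
ω = Δθ/dt = -1.250000/1.0 = -1.2500
R = Δx/(sin θ' − sin θ) = 0.2000
v = R·ω = 0.2000·-1.2500 = -0.2500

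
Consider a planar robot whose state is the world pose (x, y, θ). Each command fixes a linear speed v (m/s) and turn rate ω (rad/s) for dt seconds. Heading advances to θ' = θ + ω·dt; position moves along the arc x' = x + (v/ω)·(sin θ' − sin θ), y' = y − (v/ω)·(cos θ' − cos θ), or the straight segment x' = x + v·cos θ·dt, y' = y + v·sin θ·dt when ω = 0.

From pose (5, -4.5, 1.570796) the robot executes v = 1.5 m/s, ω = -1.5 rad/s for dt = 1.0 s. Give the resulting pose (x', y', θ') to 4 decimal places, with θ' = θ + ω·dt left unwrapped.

(5.9293, -3.5025, 0.0708)

θ' = 1.5708 + -1.5·1.0 = 0.0708
R = v/ω = 1.5/-1.5 = -1.0000
x' = 5 + -1.0000·(sin 0.0708 − sin 1.5708) = 5.9293
y' = -4.5 − -1.0000·(cos 0.0708 − cos 1.5708) = -3.5025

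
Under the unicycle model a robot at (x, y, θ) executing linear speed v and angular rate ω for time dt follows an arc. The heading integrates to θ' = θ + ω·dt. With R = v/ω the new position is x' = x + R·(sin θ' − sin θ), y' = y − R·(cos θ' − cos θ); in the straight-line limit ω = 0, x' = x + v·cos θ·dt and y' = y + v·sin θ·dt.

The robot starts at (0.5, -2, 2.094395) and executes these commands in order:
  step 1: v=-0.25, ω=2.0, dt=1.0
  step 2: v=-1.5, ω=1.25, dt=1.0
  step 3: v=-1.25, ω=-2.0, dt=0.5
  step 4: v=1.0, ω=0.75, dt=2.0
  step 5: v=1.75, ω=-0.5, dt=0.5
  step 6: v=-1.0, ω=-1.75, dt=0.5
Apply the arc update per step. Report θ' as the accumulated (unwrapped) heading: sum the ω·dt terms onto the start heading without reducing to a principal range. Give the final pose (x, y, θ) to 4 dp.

(1.8285, -1.7276, 4.7194)

step 1: θ'=4.0944 (R=-0.1250) → pose (0.7101, -2.0099, 4.0944)
step 2: θ'=5.3444 (R=-1.2000) → pose (0.7003, -0.6057, 5.3444)
step 3: θ'=4.3444 (R=0.6250) → pose (0.6214, -0.0117, 4.3444)
step 4: θ'=5.8444 (R=1.3333) → pose (1.2990, -1.6983, 5.8444)
step 5: θ'=5.5944 (R=-3.5000) → pose (2.0367, -2.1647, 5.5944)
step 6: θ'=4.7194 (R=0.5714) → pose (1.8285, -1.7276, 4.7194)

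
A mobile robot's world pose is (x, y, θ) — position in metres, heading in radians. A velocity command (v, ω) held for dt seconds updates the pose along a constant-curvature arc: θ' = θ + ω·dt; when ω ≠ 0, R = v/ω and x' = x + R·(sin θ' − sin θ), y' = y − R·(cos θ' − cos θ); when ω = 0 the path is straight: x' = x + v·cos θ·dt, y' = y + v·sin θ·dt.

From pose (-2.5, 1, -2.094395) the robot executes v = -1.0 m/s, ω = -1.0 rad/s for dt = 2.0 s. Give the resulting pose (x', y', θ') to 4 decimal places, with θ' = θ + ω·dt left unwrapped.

(-0.8189, 1.0794, -4.0944)

θ' = -2.0944 + -1.0·2.0 = -4.0944
R = v/ω = -1.0/-1.0 = 1.0000
x' = -2.5 + 1.0000·(sin -4.0944 − sin -2.0944) = -0.8189
y' = 1 − 1.0000·(cos -4.0944 − cos -2.0944) = 1.0794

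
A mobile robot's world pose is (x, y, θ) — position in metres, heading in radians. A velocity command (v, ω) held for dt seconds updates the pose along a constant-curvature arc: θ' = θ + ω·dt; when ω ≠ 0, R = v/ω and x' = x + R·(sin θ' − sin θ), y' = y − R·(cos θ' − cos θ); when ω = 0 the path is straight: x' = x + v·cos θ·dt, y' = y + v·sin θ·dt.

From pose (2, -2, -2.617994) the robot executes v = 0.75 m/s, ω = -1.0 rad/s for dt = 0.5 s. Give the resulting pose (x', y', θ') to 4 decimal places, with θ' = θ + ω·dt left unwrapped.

(1.6427, -2.1003, -3.1180)

θ' = -2.6180 + -1.0·0.5 = -3.1180
R = v/ω = 0.75/-1.0 = -0.7500
x' = 2 + -0.7500·(sin -3.1180 − sin -2.6180) = 1.6427
y' = -2 − -0.7500·(cos -3.1180 − cos -2.6180) = -2.1003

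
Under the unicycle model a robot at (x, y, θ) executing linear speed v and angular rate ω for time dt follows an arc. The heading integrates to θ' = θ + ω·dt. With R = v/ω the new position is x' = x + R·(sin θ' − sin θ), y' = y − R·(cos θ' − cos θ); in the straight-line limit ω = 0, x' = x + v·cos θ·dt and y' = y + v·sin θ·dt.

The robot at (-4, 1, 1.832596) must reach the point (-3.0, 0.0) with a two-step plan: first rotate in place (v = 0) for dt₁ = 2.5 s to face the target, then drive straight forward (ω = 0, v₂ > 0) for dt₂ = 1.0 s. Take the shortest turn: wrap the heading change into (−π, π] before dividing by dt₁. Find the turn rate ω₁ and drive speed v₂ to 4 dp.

heading to target = atan2(0−1, -3−-4) = -0.7854
Δθ = wrap(-0.7854 − 1.8326) = -2.6180; ω₁ = Δθ/dt₁ = -1.0472
distance = √((-3−-4)² + (0−1)²) = 1.4142; v₂ = distance/dt₂ = 1.4142

ω₁ = -1.0472, v₂ = 1.4142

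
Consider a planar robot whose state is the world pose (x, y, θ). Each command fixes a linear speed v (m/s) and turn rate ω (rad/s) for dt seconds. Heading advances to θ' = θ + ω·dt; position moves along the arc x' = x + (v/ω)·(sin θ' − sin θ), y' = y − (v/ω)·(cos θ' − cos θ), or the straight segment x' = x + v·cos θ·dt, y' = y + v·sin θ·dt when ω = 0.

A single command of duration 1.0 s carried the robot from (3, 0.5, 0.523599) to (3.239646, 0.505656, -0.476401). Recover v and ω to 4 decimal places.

Δθ = -0.476401 − 0.523599 = -1.000000
ω = Δθ/dt = -1.000000/1.0 = -1.0000
R = Δx/(sin θ' − sin θ) = -0.2500
v = R·ω = -0.2500·-1.0000 = 0.2500

v = 0.2500, ω = -1.0000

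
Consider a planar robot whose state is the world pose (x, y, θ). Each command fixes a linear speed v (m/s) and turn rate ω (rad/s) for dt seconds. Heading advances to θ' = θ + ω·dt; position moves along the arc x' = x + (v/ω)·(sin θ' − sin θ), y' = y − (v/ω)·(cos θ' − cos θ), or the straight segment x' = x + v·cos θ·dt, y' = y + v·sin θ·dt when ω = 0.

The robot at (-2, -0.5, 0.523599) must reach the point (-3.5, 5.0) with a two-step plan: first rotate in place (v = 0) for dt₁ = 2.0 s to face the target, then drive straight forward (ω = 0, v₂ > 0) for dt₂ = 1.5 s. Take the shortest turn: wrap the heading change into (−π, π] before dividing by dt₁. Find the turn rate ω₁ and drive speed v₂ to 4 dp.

heading to target = atan2(5−-0.5, -3.5−-2) = 1.8370
Δθ = wrap(1.8370 − 0.5236) = 1.3134; ω₁ = Δθ/dt₁ = 0.6567
distance = √((-3.5−-2)² + (5−-0.5)²) = 5.7009; v₂ = distance/dt₂ = 3.8006

ω₁ = 0.6567, v₂ = 3.8006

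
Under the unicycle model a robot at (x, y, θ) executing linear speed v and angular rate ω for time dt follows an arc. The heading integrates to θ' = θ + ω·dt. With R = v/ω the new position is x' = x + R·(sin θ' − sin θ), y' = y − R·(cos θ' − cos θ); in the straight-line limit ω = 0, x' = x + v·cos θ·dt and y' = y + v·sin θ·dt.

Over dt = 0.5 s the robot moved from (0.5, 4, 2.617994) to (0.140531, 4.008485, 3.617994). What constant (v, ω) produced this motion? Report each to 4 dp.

Δθ = 3.617994 − 2.617994 = 1.000000
ω = Δθ/dt = 1.000000/0.5 = 2.0000
R = Δx/(sin θ' − sin θ) = 0.3750
v = R·ω = 0.3750·2.0000 = 0.7500

v = 0.7500, ω = 2.0000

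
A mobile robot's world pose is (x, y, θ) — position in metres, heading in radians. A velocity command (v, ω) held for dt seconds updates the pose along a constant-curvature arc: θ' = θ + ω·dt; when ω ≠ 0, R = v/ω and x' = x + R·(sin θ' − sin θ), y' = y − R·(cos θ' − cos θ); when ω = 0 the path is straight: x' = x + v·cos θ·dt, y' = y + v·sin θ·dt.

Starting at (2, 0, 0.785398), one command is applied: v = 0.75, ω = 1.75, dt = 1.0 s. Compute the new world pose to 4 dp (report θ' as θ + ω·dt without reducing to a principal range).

θ' = 0.7854 + 1.75·1.0 = 2.5354
R = v/ω = 0.75/1.75 = 0.4286
x' = 2 + 0.4286·(sin 2.5354 − sin 0.7854) = 1.9411
y' = 0 − 0.4286·(cos 2.5354 − cos 0.7854) = 0.6553

(1.9411, 0.6553, 2.5354)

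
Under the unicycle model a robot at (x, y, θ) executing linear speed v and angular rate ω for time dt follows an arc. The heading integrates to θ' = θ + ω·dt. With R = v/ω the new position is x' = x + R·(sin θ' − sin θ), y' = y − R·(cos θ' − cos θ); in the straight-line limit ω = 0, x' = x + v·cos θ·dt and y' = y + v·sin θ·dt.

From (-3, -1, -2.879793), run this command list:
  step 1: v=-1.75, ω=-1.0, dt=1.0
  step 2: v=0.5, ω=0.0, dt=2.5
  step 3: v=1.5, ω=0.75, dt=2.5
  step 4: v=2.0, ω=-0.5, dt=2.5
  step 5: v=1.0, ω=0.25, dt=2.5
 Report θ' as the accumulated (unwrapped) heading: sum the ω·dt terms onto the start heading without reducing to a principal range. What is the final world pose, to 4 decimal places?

step 1: θ'=-3.8798 (R=1.7500) → pose (-1.3694, -1.3959, -3.8798)
step 2: θ'=-3.8798 (straight) → pose (-2.2940, -0.5547, -3.8798)
step 3: θ'=-2.0048 (R=2.0000) → pose (-5.4545, -1.1931, -2.0048)
step 4: θ'=-3.2548 (R=-4.0000) → pose (-9.5355, -3.4855, -3.2548)
step 5: θ'=-2.6298 (R=4.0000) → pose (-11.9463, -3.9724, -2.6298)

(-11.9463, -3.9724, -2.6298)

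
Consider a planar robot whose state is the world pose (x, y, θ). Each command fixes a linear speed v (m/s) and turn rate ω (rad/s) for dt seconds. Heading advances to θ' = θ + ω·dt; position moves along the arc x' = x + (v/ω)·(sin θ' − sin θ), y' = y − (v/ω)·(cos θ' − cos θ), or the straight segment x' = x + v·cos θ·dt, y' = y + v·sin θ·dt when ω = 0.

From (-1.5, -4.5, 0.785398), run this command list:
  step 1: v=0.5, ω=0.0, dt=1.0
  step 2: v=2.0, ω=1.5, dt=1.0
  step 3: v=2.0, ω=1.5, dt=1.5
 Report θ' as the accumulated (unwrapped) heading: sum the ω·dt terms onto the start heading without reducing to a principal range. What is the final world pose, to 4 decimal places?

(-3.4018, -2.9689, 4.5354)

step 1: θ'=0.7854 (straight) → pose (-1.1464, -4.1464, 0.7854)
step 2: θ'=2.2854 (R=1.3333) → pose (-1.0821, -2.3299, 2.2854)
step 3: θ'=4.5354 (R=1.3333) → pose (-3.4018, -2.9689, 4.5354)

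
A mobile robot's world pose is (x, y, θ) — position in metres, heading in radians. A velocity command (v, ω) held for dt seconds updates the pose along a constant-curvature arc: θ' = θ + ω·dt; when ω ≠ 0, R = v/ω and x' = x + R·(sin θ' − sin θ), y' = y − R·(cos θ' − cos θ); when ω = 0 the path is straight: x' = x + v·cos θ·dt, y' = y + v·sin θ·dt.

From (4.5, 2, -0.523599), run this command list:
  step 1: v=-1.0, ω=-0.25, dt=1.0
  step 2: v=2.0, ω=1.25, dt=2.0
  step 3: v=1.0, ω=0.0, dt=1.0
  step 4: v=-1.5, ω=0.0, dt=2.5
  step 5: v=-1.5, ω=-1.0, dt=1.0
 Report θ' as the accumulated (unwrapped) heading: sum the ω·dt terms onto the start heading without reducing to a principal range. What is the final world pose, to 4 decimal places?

(6.3443, -0.0755, 0.7264)

step 1: θ'=-0.7736 (R=4.0000) → pose (3.7051, 2.6025, -0.7736)
step 2: θ'=1.7264 (R=1.6000) → pose (6.4038, 3.9951, 1.7264)
step 3: θ'=1.7264 (straight) → pose (6.2488, 4.9830, 1.7264)
step 4: θ'=1.7264 (straight) → pose (6.8299, 1.2783, 1.7264)
step 5: θ'=0.7264 (R=1.5000) → pose (6.3443, -0.0755, 0.7264)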